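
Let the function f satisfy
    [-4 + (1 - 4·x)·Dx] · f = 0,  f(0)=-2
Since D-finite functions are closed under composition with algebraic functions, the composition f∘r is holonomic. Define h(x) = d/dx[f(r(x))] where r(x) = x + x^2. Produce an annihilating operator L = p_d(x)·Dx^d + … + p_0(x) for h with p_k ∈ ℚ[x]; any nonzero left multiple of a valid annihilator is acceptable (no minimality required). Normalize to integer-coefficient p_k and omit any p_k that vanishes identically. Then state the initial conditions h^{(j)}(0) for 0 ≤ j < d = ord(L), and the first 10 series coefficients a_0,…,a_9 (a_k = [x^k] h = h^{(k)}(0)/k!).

L = (10 + 24·x + 24·x^2) + (-1 + 2·x + 12·x^2 + 8·x^3)·Dx  (order 1).
h: a_k = -8, -80, -576, -3712, -22400, -129792, -731136, -4034560, -21915648, -117575680, …
ICs: h(0) = -8.

f: a_k = -2, -8, -32, -128, -512, -2048, -8192, -32768, -131072, -524288, …
f∘r: x↦r, Dx↦Dx/r' in L_f ⇒ L₀.
Derive L from L₀ (diff closure).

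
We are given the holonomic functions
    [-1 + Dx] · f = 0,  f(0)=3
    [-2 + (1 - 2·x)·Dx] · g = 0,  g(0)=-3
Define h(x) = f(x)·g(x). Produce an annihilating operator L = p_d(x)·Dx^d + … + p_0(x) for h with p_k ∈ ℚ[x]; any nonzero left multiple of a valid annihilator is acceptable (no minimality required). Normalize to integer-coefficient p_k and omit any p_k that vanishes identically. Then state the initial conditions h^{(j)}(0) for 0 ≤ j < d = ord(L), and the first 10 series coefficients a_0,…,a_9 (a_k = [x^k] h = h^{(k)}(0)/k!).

L = (3 - 2·x) + (-1 + 2·x)·Dx  (order 1).
h: a_k = -9, -27, -117/2, -237/2, -1899/8, -18993/40, -75973/80, -1063623/560, -17017969/4480, -306323443/40320, …
ICs: h(0) = -9.

f: a_k = 3, 3, 3/2, 1/2, 1/8, 1/40, 1/240, 1/1680, 1/13440, 1/120960, …
g: a_k = -3, -6, -12, -24, -48, -96, -192, -384, -768, -1536, …
f·g: L₀ = L_f ⊗_s L_g, ord ≤ 1·1.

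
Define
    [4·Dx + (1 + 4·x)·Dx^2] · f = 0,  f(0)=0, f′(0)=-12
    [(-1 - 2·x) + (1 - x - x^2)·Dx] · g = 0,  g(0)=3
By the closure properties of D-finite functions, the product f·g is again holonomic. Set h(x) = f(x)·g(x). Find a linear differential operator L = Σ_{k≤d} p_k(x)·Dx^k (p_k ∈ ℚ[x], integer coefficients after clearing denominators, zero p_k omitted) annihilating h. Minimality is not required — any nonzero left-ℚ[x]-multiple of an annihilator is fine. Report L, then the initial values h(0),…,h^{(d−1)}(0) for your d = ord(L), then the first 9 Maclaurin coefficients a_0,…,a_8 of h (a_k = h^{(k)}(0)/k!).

f: a_k = 0, -12, 24, -64, 192, -3072/5, 2048, -49152/7, 24576, …
g: a_k = 3, 3, 6, 9, 15, 24, 39, 63, 102, …
Sym-product of L_f,L_g gives L₀ (≤ ord 2).
L = (6 + 16·x) + (-2 + 16·x + 20·x^2)·Dx + (-1 - 3·x + 5·x^2 + 4·x^3)·Dx^2  (order 2).
h: a_k = 0, -36, 36, -192, 420, -8076/5, 24744/5, -620604/35, 2133084/35, …
ICs: h(0) = 0, h′(0) = -36.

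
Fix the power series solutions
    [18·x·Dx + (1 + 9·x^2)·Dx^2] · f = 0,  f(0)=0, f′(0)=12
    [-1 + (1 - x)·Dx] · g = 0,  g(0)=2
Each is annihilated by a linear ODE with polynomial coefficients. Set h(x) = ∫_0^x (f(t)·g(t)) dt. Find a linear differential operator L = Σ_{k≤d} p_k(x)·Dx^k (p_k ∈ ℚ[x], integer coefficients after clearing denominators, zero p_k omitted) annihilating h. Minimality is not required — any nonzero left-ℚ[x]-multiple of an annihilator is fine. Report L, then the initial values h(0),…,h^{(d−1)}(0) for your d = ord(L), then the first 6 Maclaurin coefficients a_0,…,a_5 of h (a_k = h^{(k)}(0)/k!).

f: a_k = 0, 12, 0, -36, 0, 972/5, …
g: a_k = 2, 2, 2, 2, 2, 2, …
Product ⇒ symmetric product L₀, ord ≤ 2.
h=∫h₀ ⇒ L = L₀·Dx.
L = 18·x·Dx + (2 - 18·x + 36·x^2)·Dx^2 + (-1 + x - 9·x^2 + 9·x^3)·Dx^3  (order 3).
h: a_k = 0, 0, 12, 8, -12, -48/5, …
ICs: h(0) = 0, h′(0) = 0, h′′(0) = 24.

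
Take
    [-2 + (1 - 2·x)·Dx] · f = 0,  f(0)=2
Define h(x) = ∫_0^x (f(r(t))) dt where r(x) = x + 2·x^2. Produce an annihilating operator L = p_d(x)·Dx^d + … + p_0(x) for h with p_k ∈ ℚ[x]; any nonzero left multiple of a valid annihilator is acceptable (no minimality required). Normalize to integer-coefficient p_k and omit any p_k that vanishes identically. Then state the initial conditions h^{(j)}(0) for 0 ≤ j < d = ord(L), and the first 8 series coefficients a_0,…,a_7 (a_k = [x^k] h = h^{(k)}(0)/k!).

f: a_k = 2, 4, 8, 16, 32, 64, 128, 256, …
h₀=f(r): pull back L_f along r ⇒ L₀.
∫: right-multiply L₀ by Dx.
L = (2 + 8·x)·Dx + (-1 + 2·x + 4·x^2)·Dx^2  (order 2).
h: a_k = 0, 2, 2, 16/3, 12, 32, 256/3, 1664/7, …
ICs: h(0) = 0, h′(0) = 2.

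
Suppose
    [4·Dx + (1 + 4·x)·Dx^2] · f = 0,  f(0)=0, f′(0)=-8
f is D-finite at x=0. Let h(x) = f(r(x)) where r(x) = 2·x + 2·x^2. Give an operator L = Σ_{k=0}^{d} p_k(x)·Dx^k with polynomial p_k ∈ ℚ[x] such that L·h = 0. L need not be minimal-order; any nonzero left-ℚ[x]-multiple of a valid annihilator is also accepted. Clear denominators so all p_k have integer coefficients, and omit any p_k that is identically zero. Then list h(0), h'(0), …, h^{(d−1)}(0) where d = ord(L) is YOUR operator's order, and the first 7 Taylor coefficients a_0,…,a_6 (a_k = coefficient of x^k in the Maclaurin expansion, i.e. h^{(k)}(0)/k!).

L = (6 + 16·x + 16·x^2)·Dx + (1 + 10·x + 24·x^2 + 16·x^3)·Dx^2  (order 2).
h: a_k = 0, -16, 48, -640/3, 1088, -29696/5, 33792, …
ICs: h(0) = 0, h′(0) = -16.

f: a_k = 0, -8, 16, -128/3, 128, -2048/5, 4096/3, …
Change of var in L_f (x↦r) gives L₀.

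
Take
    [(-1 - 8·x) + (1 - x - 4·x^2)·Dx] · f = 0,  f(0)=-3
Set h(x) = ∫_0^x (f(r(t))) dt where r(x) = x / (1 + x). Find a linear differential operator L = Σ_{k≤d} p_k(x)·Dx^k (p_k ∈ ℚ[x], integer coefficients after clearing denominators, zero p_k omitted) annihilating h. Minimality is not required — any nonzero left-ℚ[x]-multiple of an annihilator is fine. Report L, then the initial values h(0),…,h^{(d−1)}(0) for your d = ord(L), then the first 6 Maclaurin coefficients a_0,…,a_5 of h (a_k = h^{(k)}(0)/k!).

L = (1 + 9·x)·Dx + (-1 - 2·x + 3·x^2 + 4·x^3)·Dx^2  (order 2).
h: a_k = 0, -3, -3/2, -4, 0, -48/5, …
ICs: h(0) = 0, h′(0) = -3.

f: a_k = -3, -3, -15, -27, -87, -195, …
Substitute x→r, Dx→(1/r')Dx; clear ⇒ L₀.
Integrate: L := L₀·Dx.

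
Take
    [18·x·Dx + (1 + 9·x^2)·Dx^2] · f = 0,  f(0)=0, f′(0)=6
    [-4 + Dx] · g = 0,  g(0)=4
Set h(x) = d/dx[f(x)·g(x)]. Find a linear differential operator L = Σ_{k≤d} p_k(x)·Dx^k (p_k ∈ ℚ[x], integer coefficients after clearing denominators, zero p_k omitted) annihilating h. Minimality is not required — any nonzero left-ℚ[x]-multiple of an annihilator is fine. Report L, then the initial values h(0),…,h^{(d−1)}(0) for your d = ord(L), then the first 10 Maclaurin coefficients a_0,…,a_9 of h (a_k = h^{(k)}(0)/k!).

f: a_k = 0, 6, 0, -18, 0, 486/5, 0, -4374/7, 0, 4374, …
g: a_k = 4, 16, 32, 128/3, 128/3, 512/15, 1024/45, 4096/315, 2048/315, 8192/2835, …
h₀=f·g: eliminate ⇒ L₀, order ≤ 2·1.
Differentiate: ansatz ord ≤ ord L₀ ⇒ L.
L = (-4 - 288·x + 1548·x^2 - 2592·x^3 + 2592·x^4) + (-7 + 108·x - 531·x^2 + 972·x^3 - 1296·x^4)·Dx + (2 - 9·x + 36·x^2 - 81·x^3 + 162·x^4)·Dx^2  (order 2).
h: a_k = 24, 192, 360, -128, 344, 5952, -2152/15, -5364992/105, 402312/35, 438711232/945, …
ICs: h(0) = 24, h′(0) = 192.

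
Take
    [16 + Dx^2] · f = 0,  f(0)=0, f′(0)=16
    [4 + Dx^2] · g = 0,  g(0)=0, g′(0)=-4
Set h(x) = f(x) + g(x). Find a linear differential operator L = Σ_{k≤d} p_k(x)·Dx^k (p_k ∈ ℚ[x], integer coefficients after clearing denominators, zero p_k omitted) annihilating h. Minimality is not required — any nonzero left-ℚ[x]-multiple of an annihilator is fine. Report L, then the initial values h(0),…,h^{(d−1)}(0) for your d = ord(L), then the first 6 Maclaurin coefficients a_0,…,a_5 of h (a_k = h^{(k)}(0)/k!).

f: a_k = 0, 16, 0, -128/3, 0, 512/15, …
g: a_k = 0, -4, 0, 8/3, 0, -8/15, …
Sum ⇒ L₀ = lclm(L_f,L_g) in ℚ(x)⟨Dx⟩.
L = 64 + 20·Dx^2 + Dx^4  (order 4).
h: a_k = 0, 12, 0, -40, 0, 168/5, …
ICs: h(0) = 0, h′(0) = 12, h′′(0) = 0, h′′′(0) = -240.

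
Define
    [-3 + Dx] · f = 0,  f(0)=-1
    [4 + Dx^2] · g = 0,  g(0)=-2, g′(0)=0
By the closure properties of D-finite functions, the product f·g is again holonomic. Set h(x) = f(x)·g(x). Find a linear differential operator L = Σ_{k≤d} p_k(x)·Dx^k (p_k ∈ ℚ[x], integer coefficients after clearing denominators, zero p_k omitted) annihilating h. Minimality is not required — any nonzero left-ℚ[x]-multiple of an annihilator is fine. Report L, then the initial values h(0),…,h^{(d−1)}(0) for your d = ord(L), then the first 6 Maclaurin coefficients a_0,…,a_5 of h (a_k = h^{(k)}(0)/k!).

f: a_k = -1, -3, -9/2, -9/2, -27/8, -81/40, …
g: a_k = -2, 0, 4, 0, -4/3, 0, …
L₀ := L_f ⊗_s L_g (sym. prod.), ord ≤ 2.
L = 13 - 6·Dx + Dx^2  (order 2).
h: a_k = 2, 6, 5, -3, -119/12, -199/20, …
ICs: h(0) = 2, h′(0) = 6.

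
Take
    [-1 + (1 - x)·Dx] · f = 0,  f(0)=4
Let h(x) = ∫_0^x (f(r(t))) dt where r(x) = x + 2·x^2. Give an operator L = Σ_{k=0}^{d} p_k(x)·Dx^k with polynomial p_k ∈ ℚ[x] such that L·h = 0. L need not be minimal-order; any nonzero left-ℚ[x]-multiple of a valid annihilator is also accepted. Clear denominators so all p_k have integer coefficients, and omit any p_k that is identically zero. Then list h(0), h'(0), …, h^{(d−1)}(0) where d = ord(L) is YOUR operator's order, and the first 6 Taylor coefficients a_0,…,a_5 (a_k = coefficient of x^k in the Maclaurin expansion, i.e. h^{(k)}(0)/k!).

L = (1 + 4·x)·Dx + (-1 + x + 2·x^2)·Dx^2  (order 2).
h: a_k = 0, 4, 2, 4, 5, 44/5, …
ICs: h(0) = 0, h′(0) = 4.

f: a_k = 4, 4, 4, 4, 4, 4, …
Change of var in L_f (x↦r) gives L₀.
h=∫₀ˣh₀: take L = L₀·Dx.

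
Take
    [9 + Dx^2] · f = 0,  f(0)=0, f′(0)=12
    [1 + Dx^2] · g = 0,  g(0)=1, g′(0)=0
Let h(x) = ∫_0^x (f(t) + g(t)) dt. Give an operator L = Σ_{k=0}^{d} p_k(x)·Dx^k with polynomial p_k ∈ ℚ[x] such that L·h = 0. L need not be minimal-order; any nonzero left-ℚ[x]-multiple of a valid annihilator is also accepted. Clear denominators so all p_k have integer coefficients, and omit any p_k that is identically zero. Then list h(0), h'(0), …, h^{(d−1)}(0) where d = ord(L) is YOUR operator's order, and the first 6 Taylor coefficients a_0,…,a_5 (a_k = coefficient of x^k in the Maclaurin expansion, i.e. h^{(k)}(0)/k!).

L = 9·Dx + 10·Dx^3 + Dx^5  (order 5).
h: a_k = 0, 1, 6, -1/6, -9/2, 1/120, …
ICs: h(0) = 0, h′(0) = 1, h′′(0) = 12, h′′′(0) = -1, h′′′′(0) = -108.

f: a_k = 0, 12, 0, -18, 0, 81/10, …
g: a_k = 1, 0, -1/2, 0, 1/24, 0, …
h₀=f+g: left-lcm gives L₀, ord ≤ 4.
Integrate: L := L₀·Dx.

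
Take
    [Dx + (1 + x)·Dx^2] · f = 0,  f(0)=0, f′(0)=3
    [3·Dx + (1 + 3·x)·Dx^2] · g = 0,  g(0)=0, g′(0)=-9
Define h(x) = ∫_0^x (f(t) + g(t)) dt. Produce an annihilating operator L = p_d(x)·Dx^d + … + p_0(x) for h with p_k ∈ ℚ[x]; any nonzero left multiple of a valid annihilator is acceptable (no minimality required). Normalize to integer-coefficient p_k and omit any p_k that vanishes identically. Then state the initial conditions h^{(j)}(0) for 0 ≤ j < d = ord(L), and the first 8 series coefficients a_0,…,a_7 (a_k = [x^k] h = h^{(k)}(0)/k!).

f: a_k = 0, 3, -3/2, 1, -3/4, 3/5, -1/2, 3/7, …
g: a_k = 0, -9, 27/2, -27, 243/4, -729/5, 729/2, -6561/7, …
f+g: L₀ = lclm(L_f,L_g), ord ≤ 2+2.
h=∫h₀ ⇒ L = L₀·Dx.
L = 6·Dx^2 + (8 + 12·x)·Dx^3 + (1 + 4·x + 3·x^2)·Dx^4  (order 4).
h: a_k = 0, 0, -3, 4, -13/2, 12, -121/5, 52, …
ICs: h(0) = 0, h′(0) = 0, h′′(0) = -6, h′′′(0) = 24.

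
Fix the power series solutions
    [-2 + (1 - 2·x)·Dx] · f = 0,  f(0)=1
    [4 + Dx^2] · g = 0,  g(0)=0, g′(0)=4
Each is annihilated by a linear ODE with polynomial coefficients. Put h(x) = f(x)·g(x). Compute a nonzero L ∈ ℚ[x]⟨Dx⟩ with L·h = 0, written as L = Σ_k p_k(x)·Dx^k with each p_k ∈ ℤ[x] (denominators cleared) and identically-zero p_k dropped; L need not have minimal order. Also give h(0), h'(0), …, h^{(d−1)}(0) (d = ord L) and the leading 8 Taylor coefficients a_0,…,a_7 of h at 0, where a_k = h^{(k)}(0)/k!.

L = (-4 + 8·x) + 4·Dx + (-1 + 2·x)·Dx^2  (order 2).
h: a_k = 0, 4, 8, 40/3, 80/3, 808/15, 1616/15, 67856/315, …
ICs: h(0) = 0, h′(0) = 4.

f: a_k = 1, 2, 4, 8, 16, 32, 64, 128, …
g: a_k = 0, 4, 0, -8/3, 0, 8/15, 0, -16/315, …
f·g: L₀ = L_f ⊗_s L_g, ord ≤ 1·2.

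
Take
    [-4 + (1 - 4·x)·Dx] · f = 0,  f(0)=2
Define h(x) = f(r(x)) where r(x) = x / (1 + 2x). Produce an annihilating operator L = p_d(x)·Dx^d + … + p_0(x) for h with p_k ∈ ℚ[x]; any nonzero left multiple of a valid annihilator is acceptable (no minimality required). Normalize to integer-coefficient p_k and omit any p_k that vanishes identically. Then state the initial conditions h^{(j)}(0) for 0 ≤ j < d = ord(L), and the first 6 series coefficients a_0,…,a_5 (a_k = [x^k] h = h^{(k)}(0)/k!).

L = 4 + (-1 + 4·x^2)·Dx  (order 1).
h: a_k = 2, 8, 16, 32, 64, 128, …
ICs: h(0) = 2.

f: a_k = 2, 8, 32, 128, 512, 2048, …
Change of var in L_f (x↦r) gives L₀.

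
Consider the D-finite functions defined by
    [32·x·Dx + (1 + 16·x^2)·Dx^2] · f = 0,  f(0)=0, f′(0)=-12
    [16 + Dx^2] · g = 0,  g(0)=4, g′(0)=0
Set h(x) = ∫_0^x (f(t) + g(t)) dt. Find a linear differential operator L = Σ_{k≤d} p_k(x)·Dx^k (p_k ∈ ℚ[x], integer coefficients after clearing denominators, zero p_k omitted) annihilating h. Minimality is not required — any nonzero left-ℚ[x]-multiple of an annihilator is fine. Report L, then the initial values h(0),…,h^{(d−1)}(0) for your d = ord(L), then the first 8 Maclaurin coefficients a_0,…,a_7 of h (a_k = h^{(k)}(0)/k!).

f: a_k = 0, -12, 0, 64, 0, -3072/5, 0, 49152/7, …
g: a_k = 4, 0, -32, 0, 128/3, 0, -1024/45, 0, …
h₀=f+g: left-lcm gives L₀, ord ≤ 4.
∫: right-multiply L₀ by Dx.
L = (-5632·x + 114688·x^3 + 131072·x^5)·Dx^2 + (-16 + 1792·x^2 + 36864·x^4 + 65536·x^6)·Dx^3 + (-352·x + 7168·x^3 + 8192·x^5)·Dx^4 + (-1 + 112·x^2 + 2304·x^4 + 4096·x^6)·Dx^5  (order 5).
h: a_k = 0, 4, -6, -32/3, 16, 128/15, -512/5, -1024/315, …
ICs: h(0) = 0, h′(0) = 4, h′′(0) = -12, h′′′(0) = -64, h′′′′(0) = 384.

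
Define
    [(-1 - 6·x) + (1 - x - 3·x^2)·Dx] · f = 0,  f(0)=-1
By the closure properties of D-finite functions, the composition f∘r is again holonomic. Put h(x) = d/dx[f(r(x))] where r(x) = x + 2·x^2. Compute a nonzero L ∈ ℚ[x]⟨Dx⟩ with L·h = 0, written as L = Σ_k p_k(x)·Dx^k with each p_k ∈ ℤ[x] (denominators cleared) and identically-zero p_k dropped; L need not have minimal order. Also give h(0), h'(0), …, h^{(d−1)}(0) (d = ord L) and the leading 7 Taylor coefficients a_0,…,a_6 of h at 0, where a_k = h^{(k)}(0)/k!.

L = (12 + 102·x + 366·x^2 + 1008·x^3 + 2808·x^4 + 4320·x^5 + 2880·x^6) + (-1 - 9·x - 21·x^2 + 50·x^3 + 360·x^4 + 792·x^5 + 1008·x^6 + 576·x^7)·Dx  (order 1).
h: a_k = -1, -12, -69, -308, -1380, -6054, -25123, …
ICs: h(0) = -1.

f: a_k = -1, -1, -4, -7, -19, -40, -97, …
Change of var in L_f (x↦r) gives L₀.
Derive L from L₀ (diff closure).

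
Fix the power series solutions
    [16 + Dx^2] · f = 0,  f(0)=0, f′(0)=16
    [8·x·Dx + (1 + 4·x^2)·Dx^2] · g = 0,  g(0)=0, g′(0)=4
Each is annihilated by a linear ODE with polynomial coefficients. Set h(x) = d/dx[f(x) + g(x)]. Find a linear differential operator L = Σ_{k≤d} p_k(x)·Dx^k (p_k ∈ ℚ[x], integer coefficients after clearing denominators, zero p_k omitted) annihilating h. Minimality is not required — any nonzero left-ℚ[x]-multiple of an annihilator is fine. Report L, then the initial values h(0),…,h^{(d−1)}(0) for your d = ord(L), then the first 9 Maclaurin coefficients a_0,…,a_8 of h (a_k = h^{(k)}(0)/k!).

f: a_k = 0, 16, 0, -128/3, 0, 512/15, 0, -4096/315, 0, …
g: a_k = 0, 4, 0, -16/3, 0, 64/5, 0, -256/7, 0, …
Sum ⇒ L₀ = lclm(L_f,L_g) in ℚ(x)⟨Dx⟩.
Differentiate: ansatz ord ≤ ord L₀ ⇒ L.
L = (-512·x + 5120·x^3 + 4096·x^5) + (16 + 512·x^2 + 2304·x^4 + 2048·x^6)·Dx + (-32·x + 320·x^3 + 256·x^5)·Dx^2 + (1 + 32·x^2 + 144·x^4 + 128·x^6)·Dx^3  (order 3).
h: a_k = 20, 0, -144, 0, 704/3, 0, -15616/45, 0, 330752/315, …
ICs: h(0) = 20, h′(0) = 0, h′′(0) = -288.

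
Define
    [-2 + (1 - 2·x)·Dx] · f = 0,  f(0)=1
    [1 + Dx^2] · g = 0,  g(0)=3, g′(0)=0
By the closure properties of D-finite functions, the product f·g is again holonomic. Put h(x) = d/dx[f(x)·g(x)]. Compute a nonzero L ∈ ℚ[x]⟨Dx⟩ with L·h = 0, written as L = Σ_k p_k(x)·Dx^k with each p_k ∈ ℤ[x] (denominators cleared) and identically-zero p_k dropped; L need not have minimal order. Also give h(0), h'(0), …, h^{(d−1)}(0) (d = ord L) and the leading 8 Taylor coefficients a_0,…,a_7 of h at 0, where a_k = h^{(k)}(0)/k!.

L = (-7 - 4·x + 4·x^2) + (-4 + 8·x)·Dx + (1 - 4·x + 4·x^2)·Dx^2  (order 2).
h: a_k = 6, 21, 63, 337/2, 1685/4, 40439/40, 283073/120, 9058337/1680, …
ICs: h(0) = 6, h′(0) = 21.

f: a_k = 1, 2, 4, 8, 16, 32, 64, 128, …
g: a_k = 3, 0, -3/2, 0, 1/8, 0, -1/240, 0, …
f·g: L₀ = L_f ⊗_s L_g, ord ≤ 1·2.
h=h₀': d/dx-closure on L₀ ⇒ L.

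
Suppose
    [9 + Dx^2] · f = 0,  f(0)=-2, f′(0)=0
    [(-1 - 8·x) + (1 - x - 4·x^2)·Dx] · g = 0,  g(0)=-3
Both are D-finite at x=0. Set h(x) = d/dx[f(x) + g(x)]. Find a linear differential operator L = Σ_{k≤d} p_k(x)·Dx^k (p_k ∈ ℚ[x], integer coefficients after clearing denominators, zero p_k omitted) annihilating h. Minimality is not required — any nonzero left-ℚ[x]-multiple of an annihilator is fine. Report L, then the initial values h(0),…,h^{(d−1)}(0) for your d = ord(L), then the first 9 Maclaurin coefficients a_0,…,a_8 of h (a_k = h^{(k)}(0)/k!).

L = (2358 + 13068·x + 57006·x^2 + 38520·x^3 + 83520·x^4 + 31104·x^5 + 41472·x^6) + (-189 - 1413·x + 1251·x^2 + 4203·x^3 + 5580·x^4 + 11952·x^5 + 12096·x^6 + 13824·x^7)·Dx + (262 + 1452·x + 6334·x^2 + 4280·x^3 + 9280·x^4 + 3456·x^5 + 4608·x^6)·Dx^2 + (-21 - 157·x + 139·x^2 + 467·x^3 + 620·x^4 + 1328·x^5 + 1344·x^6 + 1536·x^7)·Dx^3  (order 3).
h: a_k = -3, -12, -81, -375, -975, -64917/20, -9261, -7829529/280, -79083, …
ICs: h(0) = -3, h′(0) = -12, h′′(0) = -162.

f: a_k = -2, 0, 9, 0, -27/4, 0, 81/40, 0, -729/2240, …
g: a_k = -3, -3, -15, -27, -87, -195, -543, -1323, -3495, …
h₀=f+g: left-lcm gives L₀, ord ≤ 3.
Differentiate: ansatz ord ≤ ord L₀ ⇒ L.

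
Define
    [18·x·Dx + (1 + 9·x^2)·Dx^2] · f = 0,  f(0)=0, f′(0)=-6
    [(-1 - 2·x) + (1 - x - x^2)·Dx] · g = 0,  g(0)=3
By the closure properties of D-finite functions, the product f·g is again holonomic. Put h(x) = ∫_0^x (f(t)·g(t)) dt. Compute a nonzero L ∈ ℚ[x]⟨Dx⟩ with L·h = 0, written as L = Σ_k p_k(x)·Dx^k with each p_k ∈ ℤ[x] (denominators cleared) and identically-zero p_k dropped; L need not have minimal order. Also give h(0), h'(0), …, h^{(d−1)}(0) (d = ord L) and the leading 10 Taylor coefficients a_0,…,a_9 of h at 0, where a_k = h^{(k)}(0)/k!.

L = (2 + 18·x + 54·x^2)·Dx + (2 - 14·x + 36·x^2 + 54·x^3)·Dx^2 + (-1 + x - 8·x^2 + 9·x^3 + 9·x^4)·Dx^3  (order 3).
h: a_k = 0, 0, -9, -6, 9/2, 0, -228/5, -1368/35, 23229/140, 4098/35, …
ICs: h(0) = 0, h′(0) = 0, h′′(0) = -18.

f: a_k = 0, -6, 0, 18, 0, -486/5, 0, 4374/7, 0, -4374, …
g: a_k = 3, 3, 6, 9, 15, 24, 39, 63, 102, 165, …
L₀ := L_f ⊗_s L_g (sym. prod.), ord ≤ 2.
Integrate: L := L₀·Dx.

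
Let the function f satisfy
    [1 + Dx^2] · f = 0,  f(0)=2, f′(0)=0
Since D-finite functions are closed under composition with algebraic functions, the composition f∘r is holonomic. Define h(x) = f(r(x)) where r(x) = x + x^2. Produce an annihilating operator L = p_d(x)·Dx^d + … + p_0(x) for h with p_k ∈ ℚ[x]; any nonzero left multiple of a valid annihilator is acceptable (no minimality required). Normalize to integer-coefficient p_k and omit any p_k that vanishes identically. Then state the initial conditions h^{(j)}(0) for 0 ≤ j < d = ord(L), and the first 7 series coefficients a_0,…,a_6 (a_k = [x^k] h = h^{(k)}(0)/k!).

L = (1 + 6·x + 12·x^2 + 8·x^3) - 2·Dx + (1 + 2·x)·Dx^2  (order 2).
h: a_k = 2, 0, -1, -2, -11/12, 1/3, 179/360, …
ICs: h(0) = 2, h′(0) = 0.

f: a_k = 2, 0, -1, 0, 1/12, 0, -1/360, …
Substitute x→r, Dx→(1/r')Dx; clear ⇒ L₀.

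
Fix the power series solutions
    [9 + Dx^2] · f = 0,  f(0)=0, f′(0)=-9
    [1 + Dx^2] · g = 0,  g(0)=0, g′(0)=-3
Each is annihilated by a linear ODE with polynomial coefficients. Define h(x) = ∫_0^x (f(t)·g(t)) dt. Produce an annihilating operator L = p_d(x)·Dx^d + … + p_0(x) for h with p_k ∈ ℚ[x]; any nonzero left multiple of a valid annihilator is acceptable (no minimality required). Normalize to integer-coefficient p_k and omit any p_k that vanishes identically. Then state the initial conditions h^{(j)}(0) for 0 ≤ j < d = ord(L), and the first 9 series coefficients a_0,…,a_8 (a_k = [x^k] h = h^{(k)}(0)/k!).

f: a_k = 0, -9, 0, 27/2, 0, -243/40, 0, 729/560, 0, …
g: a_k = 0, -3, 0, 1/2, 0, -1/40, 0, 1/1680, 0, …
f·g: L₀ = L_f ⊗_s L_g, ord ≤ 2·2.
h=∫₀ˣh₀: take L = L₀·Dx.
L = 64·Dx + 20·Dx^3 + Dx^5  (order 5).
h: a_k = 0, 0, 0, 9, 0, -9, 0, 18/5, 0, …
ICs: h(0) = 0, h′(0) = 0, h′′(0) = 0, h′′′(0) = 54, h′′′′(0) = 0.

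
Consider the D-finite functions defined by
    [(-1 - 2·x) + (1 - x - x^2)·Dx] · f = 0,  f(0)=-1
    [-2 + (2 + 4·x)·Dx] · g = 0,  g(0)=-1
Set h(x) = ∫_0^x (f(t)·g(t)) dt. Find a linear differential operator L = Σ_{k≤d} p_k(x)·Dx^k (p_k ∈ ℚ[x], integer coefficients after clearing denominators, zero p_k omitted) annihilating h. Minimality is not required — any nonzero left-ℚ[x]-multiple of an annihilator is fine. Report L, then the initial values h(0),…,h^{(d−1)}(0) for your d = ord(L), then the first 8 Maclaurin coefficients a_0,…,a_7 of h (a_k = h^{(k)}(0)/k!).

L = (2 + 3·x + 3·x^2)·Dx + (-1 - x + 3·x^2 + 2·x^3)·Dx^2  (order 2).
h: a_k = 0, 1, 1, 5/6, 5/4, 11/8, 17/8, 293/112, …
ICs: h(0) = 0, h′(0) = 1.

f: a_k = -1, -1, -2, -3, -5, -8, -13, -21, …
g: a_k = -1, -1, 1/2, -1/2, 5/8, -7/8, 21/16, -33/16, …
Product ⇒ symmetric product L₀, ord ≤ 1.
Integrate: L := L₀·Dx.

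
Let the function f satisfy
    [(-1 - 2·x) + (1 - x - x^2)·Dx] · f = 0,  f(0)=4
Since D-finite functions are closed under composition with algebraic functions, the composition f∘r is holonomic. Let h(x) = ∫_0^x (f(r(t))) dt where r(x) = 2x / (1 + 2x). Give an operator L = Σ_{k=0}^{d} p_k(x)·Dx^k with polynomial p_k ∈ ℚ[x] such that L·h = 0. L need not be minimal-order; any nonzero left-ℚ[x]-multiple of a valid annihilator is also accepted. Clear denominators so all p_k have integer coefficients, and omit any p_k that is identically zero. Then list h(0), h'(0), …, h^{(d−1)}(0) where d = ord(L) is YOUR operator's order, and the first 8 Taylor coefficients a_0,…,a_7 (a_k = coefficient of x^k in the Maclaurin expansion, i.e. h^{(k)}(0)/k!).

f: a_k = 4, 4, 8, 12, 20, 32, 52, 84, …
Substitute x→r, Dx→(1/r')Dx; clear ⇒ L₀.
Integrate: L := L₀·Dx.
L = (2 + 12·x)·Dx + (-1 - 4·x + 8·x^3)·Dx^2  (order 2).
h: a_k = 0, 4, 4, 16/3, 0, 64/5, -64/3, 512/7, …
ICs: h(0) = 0, h′(0) = 4.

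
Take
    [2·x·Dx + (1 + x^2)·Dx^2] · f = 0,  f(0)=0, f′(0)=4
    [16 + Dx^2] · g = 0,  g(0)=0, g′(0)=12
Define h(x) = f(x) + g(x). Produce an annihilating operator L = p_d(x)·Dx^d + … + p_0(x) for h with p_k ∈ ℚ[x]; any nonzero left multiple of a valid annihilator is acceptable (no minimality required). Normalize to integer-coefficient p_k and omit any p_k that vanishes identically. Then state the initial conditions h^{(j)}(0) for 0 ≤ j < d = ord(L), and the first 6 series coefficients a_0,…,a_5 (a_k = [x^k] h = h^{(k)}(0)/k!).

f: a_k = 0, 4, 0, -4/3, 0, 4/5, …
g: a_k = 0, 12, 0, -32, 0, 128/5, …
h₀=f+g: left-lcm gives L₀, ord ≤ 4.
L = (64·x + 704·x^3 + 256·x^5)·Dx + (112 + 416·x^2 + 432·x^4 + 128·x^6)·Dx^2 + (4·x + 44·x^3 + 16·x^5)·Dx^3 + (7 + 26·x^2 + 27·x^4 + 8·x^6)·Dx^4  (order 4).
h: a_k = 0, 16, 0, -100/3, 0, 132/5, …
ICs: h(0) = 0, h′(0) = 16, h′′(0) = 0, h′′′(0) = -200.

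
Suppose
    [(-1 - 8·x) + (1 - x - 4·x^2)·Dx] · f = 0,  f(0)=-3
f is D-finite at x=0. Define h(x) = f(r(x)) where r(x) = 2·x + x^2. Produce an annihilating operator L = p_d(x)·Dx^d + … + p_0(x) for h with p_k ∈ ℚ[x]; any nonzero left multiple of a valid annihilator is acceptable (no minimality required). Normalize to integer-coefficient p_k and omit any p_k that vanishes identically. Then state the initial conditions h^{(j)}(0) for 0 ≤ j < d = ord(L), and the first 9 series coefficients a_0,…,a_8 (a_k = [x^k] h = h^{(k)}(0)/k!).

L = (2 + 34·x + 48·x^2 + 16·x^3) + (-1 + 2·x + 17·x^2 + 16·x^3 + 4·x^4)·Dx  (order 1).
h: a_k = -3, -6, -63, -276, -1731, -9186, -52467, -289896, -1625631, …
ICs: h(0) = -3.

f: a_k = -3, -3, -15, -27, -87, -195, -543, -1323, -3495, …
L₀ from L_f via x↦r, Dx↦r'^{-1}Dx.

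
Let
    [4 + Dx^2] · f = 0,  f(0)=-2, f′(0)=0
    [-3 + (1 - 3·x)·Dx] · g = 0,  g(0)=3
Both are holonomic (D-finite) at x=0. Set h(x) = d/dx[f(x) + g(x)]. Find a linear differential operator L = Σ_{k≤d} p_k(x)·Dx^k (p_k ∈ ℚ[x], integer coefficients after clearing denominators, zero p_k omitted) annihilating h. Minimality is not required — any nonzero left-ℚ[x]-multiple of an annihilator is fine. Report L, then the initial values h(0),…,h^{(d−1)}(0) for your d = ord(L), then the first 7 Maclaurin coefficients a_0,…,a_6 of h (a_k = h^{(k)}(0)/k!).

f: a_k = -2, 0, 4, 0, -4/3, 0, 8/45, …
g: a_k = 3, 9, 27, 81, 243, 729, 2187, …
Weyl lclm of L_f,L_g ⇒ L₀ (ord ≤ 3).
h₀' ⇒ L via d/dx closure of L₀.
L = (1344 - 288·x + 432·x^2) + (-116 + 396·x - 216·x^2 + 216·x^3)·Dx + (336 - 72·x + 108·x^2)·Dx^2 + (-29 + 99·x - 54·x^2 + 54·x^3)·Dx^3  (order 3).
h: a_k = 9, 62, 243, 2900/3, 3645, 196846/15, 45927, …
ICs: h(0) = 9, h′(0) = 62, h′′(0) = 486.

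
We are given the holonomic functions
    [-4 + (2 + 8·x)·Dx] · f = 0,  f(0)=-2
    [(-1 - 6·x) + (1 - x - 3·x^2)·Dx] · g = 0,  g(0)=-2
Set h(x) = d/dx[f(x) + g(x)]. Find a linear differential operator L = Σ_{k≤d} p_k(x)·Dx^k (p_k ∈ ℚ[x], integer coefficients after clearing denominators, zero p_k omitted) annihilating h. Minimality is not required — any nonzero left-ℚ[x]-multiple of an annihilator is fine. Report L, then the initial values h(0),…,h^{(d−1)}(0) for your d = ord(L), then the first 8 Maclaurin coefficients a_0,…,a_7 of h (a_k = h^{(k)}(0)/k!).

L = (-90 - 516·x - 1548·x^2 - 1296·x^3 - 1620·x^4) + (-15 - 288·x - 1752·x^2 - 4068·x^3 - 4914·x^4 - 4860·x^5)·Dx + (5 + 45·x + 109·x^2 - 18·x^3 - 468·x^4 - 1278·x^5 - 1080·x^6)·Dx^2  (order 2).
h: a_k = -6, -8, -66, -72, -680, -156, -6734, 5600, …
ICs: h(0) = -6, h′(0) = -8.

f: a_k = -2, -4, 4, -8, 20, -56, 168, -528, …
g: a_k = -2, -2, -8, -14, -38, -80, -194, -434, …
f+g: L₀ = lclm(L_f,L_g), ord ≤ 1+1.
h₀' ⇒ L via d/dx closure of L₀.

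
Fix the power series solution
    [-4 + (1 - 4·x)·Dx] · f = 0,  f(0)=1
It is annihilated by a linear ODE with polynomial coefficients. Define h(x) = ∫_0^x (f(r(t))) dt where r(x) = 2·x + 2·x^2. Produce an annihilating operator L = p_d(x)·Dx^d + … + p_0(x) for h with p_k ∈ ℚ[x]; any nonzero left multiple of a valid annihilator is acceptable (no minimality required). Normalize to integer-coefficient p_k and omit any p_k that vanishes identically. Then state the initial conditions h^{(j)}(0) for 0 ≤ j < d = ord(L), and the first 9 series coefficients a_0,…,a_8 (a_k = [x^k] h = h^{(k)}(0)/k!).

f: a_k = 1, 4, 16, 64, 256, 1024, 4096, 16384, 65536, …
Substitute x→r, Dx→(1/r')Dx; clear ⇒ L₀.
Integrate: L := L₀·Dx.
L = (8 + 16·x)·Dx + (-1 + 8·x + 8·x^2)·Dx^2  (order 2).
h: a_k = 0, 1, 4, 24, 160, 5696/5, 8448, 451072/7, 501760, …
ICs: h(0) = 0, h′(0) = 1.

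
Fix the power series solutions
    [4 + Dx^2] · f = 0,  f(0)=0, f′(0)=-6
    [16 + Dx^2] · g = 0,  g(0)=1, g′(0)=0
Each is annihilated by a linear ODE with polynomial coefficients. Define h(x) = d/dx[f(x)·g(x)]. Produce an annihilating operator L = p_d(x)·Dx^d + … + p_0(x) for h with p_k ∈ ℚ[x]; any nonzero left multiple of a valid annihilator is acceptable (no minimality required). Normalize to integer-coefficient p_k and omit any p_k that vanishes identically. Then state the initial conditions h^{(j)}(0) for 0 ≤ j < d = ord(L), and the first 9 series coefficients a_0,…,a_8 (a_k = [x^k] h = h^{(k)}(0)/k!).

f: a_k = 0, -6, 0, 4, 0, -4/5, 0, 8/105, 0, …
g: a_k = 1, 0, -8, 0, 32/3, 0, -256/45, 0, 512/315, …
f·g: L₀ = L_f ⊗_s L_g, ord ≤ 2·2.
h=h₀': d/dx-closure on L₀ ⇒ L.
L = 144 + 40·Dx^2 + Dx^4  (order 4).
h: a_k = -6, 0, 156, 0, -484, 0, 8744/15, 0, -39364/105, …
ICs: h(0) = -6, h′(0) = 0, h′′(0) = 312, h′′′(0) = 0.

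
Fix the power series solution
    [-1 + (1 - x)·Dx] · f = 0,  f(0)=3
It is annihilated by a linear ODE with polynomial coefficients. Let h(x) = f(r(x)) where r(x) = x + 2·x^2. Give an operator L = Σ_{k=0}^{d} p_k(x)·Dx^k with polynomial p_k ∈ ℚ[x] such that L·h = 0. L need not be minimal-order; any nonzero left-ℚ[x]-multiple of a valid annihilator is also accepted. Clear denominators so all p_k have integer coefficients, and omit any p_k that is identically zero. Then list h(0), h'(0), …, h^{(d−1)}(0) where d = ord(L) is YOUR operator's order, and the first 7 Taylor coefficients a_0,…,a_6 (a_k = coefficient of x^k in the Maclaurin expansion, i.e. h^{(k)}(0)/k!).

f: a_k = 3, 3, 3, 3, 3, 3, 3, …
Substitute x→r, Dx→(1/r')Dx; clear ⇒ L₀.
L = (1 + 4·x) + (-1 + x + 2·x^2)·Dx  (order 1).
h: a_k = 3, 3, 9, 15, 33, 63, 129, …
ICs: h(0) = 3.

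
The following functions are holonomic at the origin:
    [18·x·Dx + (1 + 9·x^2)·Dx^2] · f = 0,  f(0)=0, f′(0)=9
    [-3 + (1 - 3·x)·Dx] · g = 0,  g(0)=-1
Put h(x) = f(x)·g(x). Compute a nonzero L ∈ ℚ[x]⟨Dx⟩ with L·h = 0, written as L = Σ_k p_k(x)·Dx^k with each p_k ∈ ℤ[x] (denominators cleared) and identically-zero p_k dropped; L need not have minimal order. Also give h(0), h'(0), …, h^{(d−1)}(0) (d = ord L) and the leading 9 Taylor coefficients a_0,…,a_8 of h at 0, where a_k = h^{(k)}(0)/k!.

f: a_k = 0, 9, 0, -27, 0, 729/5, 0, -6561/7, 0, …
g: a_k = -1, -3, -9, -27, -81, -243, -729, -2187, -6561, …
Sym-product of L_f,L_g gives L₀ (≤ ord 2).
L = 54·x + (6 - 18·x + 108·x^2)·Dx + (-1 + 3·x - 9·x^2 + 27·x^3)·Dx^2  (order 2).
h: a_k = 0, -9, -27, -54, -162, -3159/5, -9477/5, -166212/35, -498636/35, …
ICs: h(0) = 0, h′(0) = -9.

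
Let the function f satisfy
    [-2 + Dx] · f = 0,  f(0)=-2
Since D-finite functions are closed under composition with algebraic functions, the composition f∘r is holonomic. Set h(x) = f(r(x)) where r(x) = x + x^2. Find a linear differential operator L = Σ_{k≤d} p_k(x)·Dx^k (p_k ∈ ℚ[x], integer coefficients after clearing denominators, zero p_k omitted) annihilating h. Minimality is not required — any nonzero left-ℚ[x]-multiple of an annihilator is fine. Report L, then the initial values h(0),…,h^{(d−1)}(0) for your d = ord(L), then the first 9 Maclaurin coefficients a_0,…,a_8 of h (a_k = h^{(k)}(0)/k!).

L = (-2 - 4·x) + Dx  (order 1).
h: a_k = -2, -4, -8, -32/3, -40/3, -208/15, -608/45, -3712/315, -3056/315, …
ICs: h(0) = -2.

f: a_k = -2, -4, -4, -8/3, -4/3, -8/15, -8/45, -16/315, -4/315, …
h₀=f(r): pull back L_f along r ⇒ L₀.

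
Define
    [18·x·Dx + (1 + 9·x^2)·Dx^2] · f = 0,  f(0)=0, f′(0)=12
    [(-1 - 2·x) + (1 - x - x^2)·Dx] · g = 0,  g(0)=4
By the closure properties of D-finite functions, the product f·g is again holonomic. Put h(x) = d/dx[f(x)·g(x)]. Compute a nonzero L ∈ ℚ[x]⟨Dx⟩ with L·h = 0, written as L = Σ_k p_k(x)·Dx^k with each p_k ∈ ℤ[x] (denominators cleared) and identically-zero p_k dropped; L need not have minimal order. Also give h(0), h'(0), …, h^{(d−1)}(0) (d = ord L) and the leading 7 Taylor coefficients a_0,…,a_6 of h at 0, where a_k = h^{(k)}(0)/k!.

f: a_k = 0, 12, 0, -36, 0, 972/5, 0, …
g: a_k = 4, 4, 8, 12, 20, 32, 52, …
Product ⇒ symmetric product L₀, ord ≤ 2.
h=h₀': d/dx-closure on L₀ ⇒ L.
L = (-30 + 1134·x^2 + 1944·x^3 + 2916·x^4) + (12 + 42·x - 108·x^2 + 198·x^3 + 1944·x^4 + 1944·x^5)·Dx + (-1 - 8·x - 26·x^2 - 36·x^3 - 126·x^4 + 324·x^5 + 243·x^6)·Dx^2  (order 2).
h: a_k = 48, 96, -144, 0, 3648, 21888/5, -123888/5, …
ICs: h(0) = 48, h′(0) = 96.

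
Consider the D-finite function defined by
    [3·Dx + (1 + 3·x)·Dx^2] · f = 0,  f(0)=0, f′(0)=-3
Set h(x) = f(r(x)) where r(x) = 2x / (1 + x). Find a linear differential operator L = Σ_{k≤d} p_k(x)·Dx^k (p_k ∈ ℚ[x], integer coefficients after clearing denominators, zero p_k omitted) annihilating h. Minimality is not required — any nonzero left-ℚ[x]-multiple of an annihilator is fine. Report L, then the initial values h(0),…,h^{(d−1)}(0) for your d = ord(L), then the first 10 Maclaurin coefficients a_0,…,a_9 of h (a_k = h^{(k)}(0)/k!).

f: a_k = 0, -3, 9/2, -9, 81/4, -243/5, 243/2, -2187/7, 6561/8, -2187, …
Substitute x→r, Dx→(1/r')Dx; clear ⇒ L₀.
L = (8 + 14·x)·Dx + (1 + 8·x + 7·x^2)·Dx^2  (order 2).
h: a_k = 0, -6, 24, -114, 600, -16806/5, 19608, -823542/7, 720600, -4483734, …
ICs: h(0) = 0, h′(0) = -6.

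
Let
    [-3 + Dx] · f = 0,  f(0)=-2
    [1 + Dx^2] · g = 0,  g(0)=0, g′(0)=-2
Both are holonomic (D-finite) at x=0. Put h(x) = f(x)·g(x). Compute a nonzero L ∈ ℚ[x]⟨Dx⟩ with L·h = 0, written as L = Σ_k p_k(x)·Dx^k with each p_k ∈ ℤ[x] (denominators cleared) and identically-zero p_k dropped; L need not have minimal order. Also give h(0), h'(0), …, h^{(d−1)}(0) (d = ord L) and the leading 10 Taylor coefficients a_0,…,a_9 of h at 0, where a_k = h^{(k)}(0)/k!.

L = 10 - 6·Dx + Dx^2  (order 2).
h: a_k = 0, 4, 12, 52/3, 16, 158/15, 26/5, 614/315, 8/15, 481/5670, …
ICs: h(0) = 0, h′(0) = 4.

f: a_k = -2, -6, -9, -9, -27/4, -81/20, -81/40, -243/280, -729/2240, -243/2240, …
g: a_k = 0, -2, 0, 1/3, 0, -1/60, 0, 1/2520, 0, -1/181440, …
Product ⇒ symmetric product L₀, ord ≤ 2.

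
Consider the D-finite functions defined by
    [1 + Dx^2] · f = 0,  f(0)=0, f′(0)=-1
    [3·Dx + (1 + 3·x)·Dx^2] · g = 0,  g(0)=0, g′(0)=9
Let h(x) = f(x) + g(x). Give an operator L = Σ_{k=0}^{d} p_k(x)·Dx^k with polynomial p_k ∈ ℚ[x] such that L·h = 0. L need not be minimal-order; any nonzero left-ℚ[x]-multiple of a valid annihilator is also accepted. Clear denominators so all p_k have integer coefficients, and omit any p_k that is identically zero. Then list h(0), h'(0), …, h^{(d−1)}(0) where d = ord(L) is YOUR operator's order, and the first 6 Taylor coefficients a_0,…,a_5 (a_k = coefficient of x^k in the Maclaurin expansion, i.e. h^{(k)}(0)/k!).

f: a_k = 0, -1, 0, 1/6, 0, -1/120, …
g: a_k = 0, 9, -27/2, 27, -243/4, 729/5, …
h₀=f+g: left-lcm gives L₀, ord ≤ 4.
L = (165 + 18·x + 27·x^2)·Dx + (19 + 63·x + 27·x^2 + 27·x^3)·Dx^2 + (165 + 18·x + 27·x^2)·Dx^3 + (19 + 63·x + 27·x^2 + 27·x^3)·Dx^4  (order 4).
h: a_k = 0, 8, -27/2, 163/6, -243/4, 3499/24, …
ICs: h(0) = 0, h′(0) = 8, h′′(0) = -27, h′′′(0) = 163.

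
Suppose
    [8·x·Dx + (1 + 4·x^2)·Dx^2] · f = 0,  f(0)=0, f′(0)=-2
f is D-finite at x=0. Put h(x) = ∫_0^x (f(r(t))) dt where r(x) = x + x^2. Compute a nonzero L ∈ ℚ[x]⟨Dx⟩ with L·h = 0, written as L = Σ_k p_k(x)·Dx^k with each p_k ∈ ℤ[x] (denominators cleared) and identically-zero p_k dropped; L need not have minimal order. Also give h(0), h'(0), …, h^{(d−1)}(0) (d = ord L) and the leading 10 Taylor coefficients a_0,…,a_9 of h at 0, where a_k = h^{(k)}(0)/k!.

L = (-2 + 8·x + 32·x^2 + 48·x^3 + 24·x^4)·Dx^2 + (1 + 2·x + 4·x^2 + 16·x^3 + 20·x^4 + 8·x^5)·Dx^3  (order 3).
h: a_k = 0, 0, -1, -2/3, 2/3, 8/5, 4/15, -88/21, -40/7, 64/9, …
ICs: h(0) = 0, h′(0) = 0, h′′(0) = -2.

f: a_k = 0, -2, 0, 8/3, 0, -32/5, 0, 128/7, 0, -512/9, …
h₀=f(r): pull back L_f along r ⇒ L₀.
Integrate: L := L₀·Dx.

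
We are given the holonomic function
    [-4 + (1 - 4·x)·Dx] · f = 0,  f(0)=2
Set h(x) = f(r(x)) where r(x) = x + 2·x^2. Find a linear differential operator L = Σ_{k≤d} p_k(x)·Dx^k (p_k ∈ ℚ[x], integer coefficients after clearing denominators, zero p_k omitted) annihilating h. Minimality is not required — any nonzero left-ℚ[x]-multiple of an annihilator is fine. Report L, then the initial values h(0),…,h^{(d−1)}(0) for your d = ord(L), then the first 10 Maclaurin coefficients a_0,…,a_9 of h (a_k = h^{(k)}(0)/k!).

f: a_k = 2, 8, 32, 128, 512, 2048, 8192, 32768, 131072, 524288, …
h₀=f(r): pull back L_f along r ⇒ L₀.
L = (4 + 16·x) + (-1 + 4·x + 8·x^2)·Dx  (order 1).
h: a_k = 2, 8, 48, 256, 1408, 7680, 41984, 229376, 1253376, 6848512, …
ICs: h(0) = 2.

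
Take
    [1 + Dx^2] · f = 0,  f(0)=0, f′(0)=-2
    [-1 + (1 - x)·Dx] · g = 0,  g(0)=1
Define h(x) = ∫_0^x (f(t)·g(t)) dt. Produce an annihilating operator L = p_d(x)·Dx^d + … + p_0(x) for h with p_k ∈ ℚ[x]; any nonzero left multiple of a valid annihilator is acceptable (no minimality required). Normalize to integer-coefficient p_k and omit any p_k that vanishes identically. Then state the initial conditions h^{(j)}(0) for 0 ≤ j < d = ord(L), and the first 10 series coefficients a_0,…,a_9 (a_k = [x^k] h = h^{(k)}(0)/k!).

f: a_k = 0, -2, 0, 1/3, 0, -1/60, 0, 1/2520, 0, -1/181440, …
g: a_k = 1, 1, 1, 1, 1, 1, 1, 1, 1, 1, …
h₀=f·g: eliminate ⇒ L₀, order ≤ 2·1.
∫: right-multiply L₀ by Dx.
L = (-1 + x)·Dx + 2·Dx^2 + (-1 + x)·Dx^3  (order 3).
h: a_k = 0, 0, -1, -2/3, -5/12, -1/3, -101/360, -101/420, -4241/20160, -4241/22680, …
ICs: h(0) = 0, h′(0) = 0, h′′(0) = -2.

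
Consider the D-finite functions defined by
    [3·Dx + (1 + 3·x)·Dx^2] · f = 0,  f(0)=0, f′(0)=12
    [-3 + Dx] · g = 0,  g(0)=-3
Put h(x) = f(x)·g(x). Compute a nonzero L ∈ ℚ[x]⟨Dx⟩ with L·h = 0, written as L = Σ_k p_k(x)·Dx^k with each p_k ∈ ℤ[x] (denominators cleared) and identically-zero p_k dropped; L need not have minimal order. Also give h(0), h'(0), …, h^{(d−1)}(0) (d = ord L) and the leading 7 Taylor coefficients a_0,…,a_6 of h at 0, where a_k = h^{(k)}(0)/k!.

f: a_k = 0, 12, -18, 36, -81, 972/5, -486, …
g: a_k = -3, -9, -27/2, -27/2, -81/8, -243/40, -243/80, …
L₀ := L_f ⊗_s L_g (sym. prod.), ord ≤ 2.
L = 27·x + (-3 - 18·x)·Dx + (1 + 3·x)·Dx^2  (order 2).
h: a_k = 0, -36, -54, -108, 0, -2187/10, 1701/4, …
ICs: h(0) = 0, h′(0) = -36.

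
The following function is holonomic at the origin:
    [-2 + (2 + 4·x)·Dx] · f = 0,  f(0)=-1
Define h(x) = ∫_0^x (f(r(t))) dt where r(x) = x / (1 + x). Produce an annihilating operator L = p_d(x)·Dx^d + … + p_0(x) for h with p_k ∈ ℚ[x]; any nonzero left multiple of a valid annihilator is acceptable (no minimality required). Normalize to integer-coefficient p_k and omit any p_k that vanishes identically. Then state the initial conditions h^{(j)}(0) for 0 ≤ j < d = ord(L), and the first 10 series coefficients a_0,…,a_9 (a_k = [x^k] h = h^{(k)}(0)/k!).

L = -Dx + (1 + 4·x + 3·x^2)·Dx^2  (order 2).
h: a_k = 0, -1, -1/2, 1/2, -5/8, 37/40, -25/16, 327/112, -753/128, 1605/128, …
ICs: h(0) = 0, h′(0) = -1.

f: a_k = -1, -1, 1/2, -1/2, 5/8, -7/8, 21/16, -33/16, 429/128, -715/128, …
f∘r: x↦r, Dx↦Dx/r' in L_f ⇒ L₀.
h=∫₀ˣh₀: take L = L₀·Dx.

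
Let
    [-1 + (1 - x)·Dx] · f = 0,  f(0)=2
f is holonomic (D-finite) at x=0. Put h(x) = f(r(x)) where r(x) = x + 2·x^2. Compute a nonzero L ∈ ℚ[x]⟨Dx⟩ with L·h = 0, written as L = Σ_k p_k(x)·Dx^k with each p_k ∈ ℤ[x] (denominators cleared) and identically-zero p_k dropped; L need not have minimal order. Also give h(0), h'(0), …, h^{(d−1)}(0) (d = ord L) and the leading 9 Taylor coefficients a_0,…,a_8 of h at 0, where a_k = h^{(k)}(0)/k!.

L = (1 + 4·x) + (-1 + x + 2·x^2)·Dx  (order 1).
h: a_k = 2, 2, 6, 10, 22, 42, 86, 170, 342, …
ICs: h(0) = 2.

f: a_k = 2, 2, 2, 2, 2, 2, 2, 2, 2, …
L₀ from L_f via x↦r, Dx↦r'^{-1}Dx.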